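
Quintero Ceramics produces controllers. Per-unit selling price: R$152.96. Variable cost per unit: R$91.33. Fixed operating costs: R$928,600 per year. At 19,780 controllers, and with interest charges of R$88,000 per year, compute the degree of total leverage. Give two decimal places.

6.02

Contribution at this volume is 19,780 × R$61.63 = R$1,219,041.40.
Operating income = contribution − fixed costs = R$1,219,041.40 − R$928,600 = R$290,441.40. Interest = R$88,000.00.
DOL = R$1,219,041.40 ÷ R$290,441.40 = 4.1972; DFL = R$290,441.40 ÷ R$202,441.40 = 1.4347.
Combined leverage = 4.1972 × 1.4347 = 6.0217.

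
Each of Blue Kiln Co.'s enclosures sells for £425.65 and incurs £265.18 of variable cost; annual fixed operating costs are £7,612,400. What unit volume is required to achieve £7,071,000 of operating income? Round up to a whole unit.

Each unit contributes £425.65 − £265.18 = £160.47.
Required volume = (fixed costs + target profit) ÷ CM = (£7,612,400 + £7,071,000) ÷ £160.47 = 91,502.46, so 91,503 enclosures.

91,503 enclosures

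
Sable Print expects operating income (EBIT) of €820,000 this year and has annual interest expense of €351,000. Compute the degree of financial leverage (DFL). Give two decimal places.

1.75

Annual interest charges come to €351,000.00.
Degree of financial leverage = EBIT / (EBIT − interest) = €820,000 / €469,000.00 = 1.7484.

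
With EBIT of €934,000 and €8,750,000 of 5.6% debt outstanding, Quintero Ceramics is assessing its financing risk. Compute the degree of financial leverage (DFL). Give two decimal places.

Interest = €490,000.00.
DFL = EBIT ÷ (EBIT − I) = €934,000 ÷ (€934,000 − €490,000.00) = €934,000 ÷ €444,000.00 = 2.1036.

2.10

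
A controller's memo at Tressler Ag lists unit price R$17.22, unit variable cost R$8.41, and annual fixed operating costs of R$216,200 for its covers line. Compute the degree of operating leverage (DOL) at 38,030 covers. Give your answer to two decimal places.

Total contribution margin = 38,030 × R$8.81 = R$335,044.30.
Operating income = contribution − fixed costs = R$335,044.30 − R$216,200 = R$118,844.30.
DOL = contribution ÷ EBIT = R$335,044.30 ÷ R$118,844.30 = 2.8192.

2.82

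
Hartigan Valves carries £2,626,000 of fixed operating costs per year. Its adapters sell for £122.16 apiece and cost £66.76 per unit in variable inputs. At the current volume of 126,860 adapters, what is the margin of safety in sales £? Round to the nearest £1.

£9,706,745

Unit CM = price − variable cost = £122.16 − £66.76 = £55.40. Break-even units = £2,626,000 ÷ £55.40 = 47,400.72; break-even revenue = 47,400.72 × £122.16 = £5,790,472.20.
Current sales = 126,860 × £122.16 = £15,497,217.60.
Margin of safety = £15,497,217.60 − £5,790,472.20 = £9,706,745.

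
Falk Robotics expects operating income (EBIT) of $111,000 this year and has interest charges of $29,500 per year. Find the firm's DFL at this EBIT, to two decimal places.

1.36

Interest = $29,500.00.
Degree of financial leverage = EBIT / (EBIT − interest) = $111,000 / $81,500.00 = 1.3620.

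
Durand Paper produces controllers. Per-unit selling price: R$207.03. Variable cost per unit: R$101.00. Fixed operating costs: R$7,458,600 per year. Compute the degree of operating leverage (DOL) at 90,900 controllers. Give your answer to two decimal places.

Total contribution margin = 90,900 × R$106.03 = R$9,638,127.00.
Subtracting fixed costs: EBIT = R$9,638,127.00 − R$7,458,600 = R$2,179,527.00.
Degree of operating leverage = R$9,638,127.00 / R$2,179,527.00 = 4.4221.

4.42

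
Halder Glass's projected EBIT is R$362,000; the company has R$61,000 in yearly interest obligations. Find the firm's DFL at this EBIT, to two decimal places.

1.20

Interest = R$61,000.00.
Degree of financial leverage = EBIT / (EBIT − interest) = R$362,000 / R$301,000.00 = 1.2027.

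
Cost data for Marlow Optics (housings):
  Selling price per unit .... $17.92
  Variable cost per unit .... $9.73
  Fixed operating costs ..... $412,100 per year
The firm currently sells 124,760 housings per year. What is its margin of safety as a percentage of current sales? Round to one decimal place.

Unit CM = price − variable cost = $17.92 − $9.73 = $8.19. Break-even units = $412,100 ÷ $8.19 = 50,317.46; break-even revenue = 50,317.46 × $17.92 = $901,688.89.
Actual sales revenue = 124,760 × $17.92 = $2,235,699.20.
Margin of safety = ($2,235,699.20 − $901,688.89) ÷ $2,235,699.20 = 59.7%.

59.7%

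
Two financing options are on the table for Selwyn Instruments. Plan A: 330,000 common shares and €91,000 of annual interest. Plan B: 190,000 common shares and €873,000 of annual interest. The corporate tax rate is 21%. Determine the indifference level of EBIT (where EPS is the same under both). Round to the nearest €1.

At indifference, (EBIT − 91,000)(1 − t)/330,000 = (EBIT − 873,000)(1 − t)/190,000.
The (1 − t) factor cancels: (EBIT − 91,000) × 190,000 = (EBIT − 873,000) × 330,000.
EBIT × (330,000 − 190,000) = 873,000 × 330,000 − 91,000 × 190,000 = 270,800,000,000, so EBIT = 270,800,000,000 ÷ 140,000 = 1,934,285.71.

€1,934,286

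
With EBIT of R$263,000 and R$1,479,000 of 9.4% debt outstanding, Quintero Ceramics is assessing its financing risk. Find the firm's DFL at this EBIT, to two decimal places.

2.12

Annual interest charges come to R$139,026.00.
Degree of financial leverage = EBIT / (EBIT − interest) = R$263,000 / R$123,974.00 = 2.1214.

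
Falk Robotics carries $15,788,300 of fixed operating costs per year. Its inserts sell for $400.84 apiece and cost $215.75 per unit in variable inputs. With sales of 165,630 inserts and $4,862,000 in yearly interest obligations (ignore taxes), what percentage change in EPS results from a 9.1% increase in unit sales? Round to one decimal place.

+27.9%

Total contribution margin = 165,630 × $185.09 = $30,656,456.70.
EBIT = $30,656,456.70 − $15,788,300 = $14,868,156.70.
After interest of $4,862,000.00, pre-tax earnings = $10,006,156.70.
DCL = total CM / (EBIT − I) = $30,656,456.70 / $10,006,156.70 = 3.0638.
%ΔEPS = DCL × %ΔSales = 3.0638 × +9.1% = +27.9%.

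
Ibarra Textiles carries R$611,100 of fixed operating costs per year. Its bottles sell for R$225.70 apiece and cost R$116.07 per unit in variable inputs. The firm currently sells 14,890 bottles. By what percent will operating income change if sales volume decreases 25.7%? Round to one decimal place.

-41.1%

Contribution at this volume is 14,890 × R$109.63 = R$1,632,390.70.
Operating income = contribution − fixed costs = R$1,632,390.70 − R$611,100 = R$1,021,290.70.
DOL = contribution ÷ EBIT = R$1,632,390.70 ÷ R$1,021,290.70 = 1.5984.
So EBIT moves 1.5984 × (-25.7%) = -41.1%.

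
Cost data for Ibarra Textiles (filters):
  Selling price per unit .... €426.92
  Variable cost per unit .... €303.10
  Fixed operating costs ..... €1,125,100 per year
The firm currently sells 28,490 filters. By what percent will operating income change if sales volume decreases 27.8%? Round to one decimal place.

-40.8%

At 28,490 units, contribution = 28,490 × €123.82 = €3,527,631.80.
Operating income = contribution − fixed costs = €3,527,631.80 − €1,125,100 = €2,402,531.80.
DOL = contribution ÷ EBIT = €3,527,631.80 ÷ €2,402,531.80 = 1.4683.
%ΔEBIT = DOL × %ΔSales = 1.4683 × -27.8% = -40.8%.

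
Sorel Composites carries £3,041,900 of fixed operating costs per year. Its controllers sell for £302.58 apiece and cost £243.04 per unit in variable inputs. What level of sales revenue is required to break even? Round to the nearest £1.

£15,458,819

CM per unit = £302.58 − £243.04 = £59.54; CM ratio = £59.54 / £302.58 = 0.1968.
Break-even revenue = fixed costs × price ÷ CM = £3,041,900 × £302.58 ÷ £59.54 = £15,458,819.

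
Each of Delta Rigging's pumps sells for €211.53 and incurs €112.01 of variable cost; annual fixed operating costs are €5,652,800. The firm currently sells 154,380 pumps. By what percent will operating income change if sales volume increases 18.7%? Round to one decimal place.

Total contribution margin = 154,380 × €99.52 = €15,363,897.60.
EBIT = €15,363,897.60 − €5,652,800 = €9,711,097.60.
So DOL = total CM / EBIT = €15,363,897.60 / €9,711,097.60 = 1.5821.
So EBIT moves 1.5821 × (+18.7%) = +29.6%.

+29.6%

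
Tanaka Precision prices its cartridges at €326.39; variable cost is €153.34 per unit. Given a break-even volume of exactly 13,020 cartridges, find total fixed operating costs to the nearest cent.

€2,253,111.00

Unit CM = price − variable cost = €326.39 − €153.34 = €173.05.
Fixed costs = break-even units × CM = 13,020 × €173.05 = €2,253,111.00.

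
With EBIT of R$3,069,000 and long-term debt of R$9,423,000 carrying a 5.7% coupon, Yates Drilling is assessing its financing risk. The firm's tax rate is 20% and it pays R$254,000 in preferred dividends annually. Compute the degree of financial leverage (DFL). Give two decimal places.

Interest = R$537,111.00.
Pre-tax preferred-dividend burden = R$254,000 ÷ (1 − 0.20) = R$317,500.00.
DFL = EBIT ÷ [EBIT − I − D_p/(1−t)] = R$3,069,000 ÷ [R$3,069,000 − R$537,111.00 − R$317,500.00] = R$3,069,000 ÷ R$2,214,389.00 = 1.3859.

1.39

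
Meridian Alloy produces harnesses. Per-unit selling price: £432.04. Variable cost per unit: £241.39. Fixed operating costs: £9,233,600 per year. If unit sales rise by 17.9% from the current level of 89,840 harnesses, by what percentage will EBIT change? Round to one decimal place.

Contribution at this volume is 89,840 × £190.65 = £17,127,996.00.
Subtracting fixed costs: EBIT = £17,127,996.00 − £9,233,600 = £7,894,396.00.
Degree of operating leverage = £17,127,996.00 / £7,894,396.00 = 2.1696.
%ΔEBIT = DOL × %ΔSales = 2.1696 × +17.9% = +38.8%.

+38.8%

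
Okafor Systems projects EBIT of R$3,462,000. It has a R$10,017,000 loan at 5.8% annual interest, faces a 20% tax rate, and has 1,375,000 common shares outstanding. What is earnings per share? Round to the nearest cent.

R$1.68

Pre-tax income = R$3,462,000 − R$580,986.00 = R$2,881,014.00.
After tax at 20%: net income = R$2,881,014.00 × 0.80 = R$2,304,811.20.
EPS = R$2,304,811.20 ÷ 1,375,000 = R$1.68.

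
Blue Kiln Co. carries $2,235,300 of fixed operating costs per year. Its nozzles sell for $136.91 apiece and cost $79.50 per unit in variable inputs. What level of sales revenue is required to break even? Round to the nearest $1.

CM per unit = $136.91 − $79.50 = $57.41; CM ratio = $57.41 / $136.91 = 0.4193.
Break-even revenue = fixed costs × price ÷ CM = $2,235,300 × $136.91 ÷ $57.41 = $5,330,690.

$5,330,690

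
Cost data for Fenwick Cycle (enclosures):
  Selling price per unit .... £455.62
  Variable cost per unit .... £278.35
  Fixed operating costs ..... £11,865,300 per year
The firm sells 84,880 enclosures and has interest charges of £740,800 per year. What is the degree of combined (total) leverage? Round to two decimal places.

6.17

Contribution at this volume is 84,880 × £177.27 = £15,046,677.60.
Operating income = contribution − fixed costs = £15,046,677.60 − £11,865,300 = £3,181,377.60. Interest = £740,800.00.
DOL = £15,046,677.60 ÷ £3,181,377.60 = 4.7296; DFL = £3,181,377.60 ÷ £2,440,577.60 = 1.3035.
DCL = DOL × DFL = 4.7296 × 1.3035 = 6.1650.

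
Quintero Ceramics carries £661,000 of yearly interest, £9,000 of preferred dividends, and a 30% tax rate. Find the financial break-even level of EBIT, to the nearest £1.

Preferred dividends are paid after tax, so their pre-tax equivalent is £9,000 ÷ (1 − 0.30) = £12,857.14.
EPS = 0 when EBIT covers interest plus the pre-tax preferred burden: £661,000 + £12,857.14 = £673,857.14.

£673,857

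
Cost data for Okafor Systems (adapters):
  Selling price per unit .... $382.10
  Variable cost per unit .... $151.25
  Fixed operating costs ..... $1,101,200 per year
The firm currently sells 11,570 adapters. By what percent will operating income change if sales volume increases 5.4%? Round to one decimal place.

+9.2%

Contribution at this volume is 11,570 × $230.85 = $2,670,934.50.
Operating income = contribution − fixed costs = $2,670,934.50 − $1,101,200 = $1,569,734.50.
Degree of operating leverage = $2,670,934.50 / $1,569,734.50 = 1.7015.
%ΔEBIT = DOL × %ΔSales = 1.7015 × +5.4% = +9.2%.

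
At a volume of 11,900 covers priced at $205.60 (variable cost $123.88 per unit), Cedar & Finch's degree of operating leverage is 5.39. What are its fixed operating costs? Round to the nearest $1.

$792,047

Contribution at this volume is 11,900 × $81.72 = $972,468.00.
Since DOL = CM ÷ EBIT, EBIT = $972,468.00 ÷ 5.39 = $180,420.78.
And FC = contribution − EBIT = $972,468.00 − $180,420.78 = $792,047.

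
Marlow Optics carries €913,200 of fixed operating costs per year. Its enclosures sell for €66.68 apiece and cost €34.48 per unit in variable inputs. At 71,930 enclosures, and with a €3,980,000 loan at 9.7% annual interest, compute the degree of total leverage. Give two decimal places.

Contribution at this volume is 71,930 × €32.20 = €2,316,146.00.
Subtracting fixed costs: EBIT = €2,316,146.00 − €913,200 = €1,402,946.00. Interest = €386,060.00, so EBIT − I = €1,016,886.00.
DCL = contribution ÷ (EBIT − I) = €2,316,146.00 ÷ €1,016,886.00 = 2.2777.

2.28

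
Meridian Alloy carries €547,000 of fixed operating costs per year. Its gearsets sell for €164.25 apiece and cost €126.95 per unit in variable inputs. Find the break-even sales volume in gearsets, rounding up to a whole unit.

14,665 gearsets

Each unit contributes €164.25 − €126.95 = €37.30.
Break-even Q = €547,000 / €37.30 = 14,664.88 → 14,665 gearsets.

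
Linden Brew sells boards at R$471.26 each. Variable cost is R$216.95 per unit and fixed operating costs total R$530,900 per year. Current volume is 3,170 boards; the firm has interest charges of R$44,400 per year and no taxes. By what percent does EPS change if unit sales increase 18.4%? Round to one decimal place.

+64.3%

At 3,170 units, contribution = 3,170 × R$254.31 = R$806,162.70.
Operating income = contribution − fixed costs = R$806,162.70 − R$530,900 = R$275,262.70.
Interest = R$44,400.00, so EBIT − I = R$230,862.70.
Degree of combined leverage = contribution ÷ (EBIT − I) = R$806,162.70 ÷ R$230,862.70 = 3.4920.
EPS therefore changes by 3.4920 × (+18.4%) = +64.3%.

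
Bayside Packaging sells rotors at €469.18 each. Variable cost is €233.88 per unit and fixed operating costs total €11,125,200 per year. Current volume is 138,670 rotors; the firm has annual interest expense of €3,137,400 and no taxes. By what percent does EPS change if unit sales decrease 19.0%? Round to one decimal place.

-33.8%

At 138,670 units, contribution = 138,670 × €235.30 = €32,629,051.00.
Subtracting fixed costs: EBIT = €32,629,051.00 − €11,125,200 = €21,503,851.00.
After interest of €3,137,400.00, pre-tax earnings = €18,366,451.00.
Degree of combined leverage = contribution ÷ (EBIT − I) = €32,629,051.00 ÷ €18,366,451.00 = 1.7766.
%ΔEPS = DCL × %ΔSales = 1.7766 × -19.0% = -33.8%.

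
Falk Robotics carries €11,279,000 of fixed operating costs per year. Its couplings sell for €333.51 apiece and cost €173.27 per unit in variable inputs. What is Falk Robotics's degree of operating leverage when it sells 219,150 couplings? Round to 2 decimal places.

1.47

Contribution at this volume is 219,150 × €160.24 = €35,116,596.00.
EBIT = €35,116,596.00 − €11,279,000 = €23,837,596.00.
Degree of operating leverage = €35,116,596.00 / €23,837,596.00 = 1.4732.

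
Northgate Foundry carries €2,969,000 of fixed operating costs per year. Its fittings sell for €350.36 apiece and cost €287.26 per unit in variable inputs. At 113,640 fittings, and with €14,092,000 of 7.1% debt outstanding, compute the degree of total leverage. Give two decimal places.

Contribution at this volume is 113,640 × €63.10 = €7,170,684.00.
EBIT = €7,170,684.00 − €2,969,000 = €4,201,684.00. Interest = €1,000,532.00.
DOL = €7,170,684.00 ÷ €4,201,684.00 = 1.7066; DFL = €4,201,684.00 ÷ €3,201,152.00 = 1.3126.
DCL = DOL × DFL = 1.7066 × 1.3126 = 2.2401.

2.24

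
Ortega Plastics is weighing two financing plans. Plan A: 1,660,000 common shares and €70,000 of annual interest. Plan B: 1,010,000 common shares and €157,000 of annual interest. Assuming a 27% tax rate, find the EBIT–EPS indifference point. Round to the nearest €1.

Set EPS_A = EPS_B: (EBIT − €70,000)(1 − 0.27) ÷ 1,660,000 = (EBIT − €157,000)(1 − 0.27) ÷ 1,010,000.
The (1 − t) factor cancels: (EBIT − 70,000) × 1,010,000 = (EBIT − 157,000) × 1,660,000.
EBIT × (1,660,000 − 1,010,000) = 157,000 × 1,660,000 − 70,000 × 1,010,000 = 189,920,000,000, so EBIT = 189,920,000,000 ÷ 650,000 = 292,184.62.

€292,185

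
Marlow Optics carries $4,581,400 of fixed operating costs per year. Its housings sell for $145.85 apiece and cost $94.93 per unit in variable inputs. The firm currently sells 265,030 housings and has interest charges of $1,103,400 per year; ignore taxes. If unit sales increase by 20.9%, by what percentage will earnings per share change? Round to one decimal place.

+36.1%

Contribution at this volume is 265,030 × $50.92 = $13,495,327.60.
Subtracting fixed costs: EBIT = $13,495,327.60 − $4,581,400 = $8,913,927.60.
Interest = $1,103,400.00, so EBIT − I = $7,810,527.60.
DCL = total CM / (EBIT − I) = $13,495,327.60 / $7,810,527.60 = 1.7278.
EPS therefore changes by 1.7278 × (+20.9%) = +36.1%.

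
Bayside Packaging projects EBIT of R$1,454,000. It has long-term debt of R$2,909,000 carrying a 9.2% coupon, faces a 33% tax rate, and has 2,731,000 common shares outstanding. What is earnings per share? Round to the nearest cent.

R$0.29

Pre-tax income = R$1,454,000 − R$267,628.00 = R$1,186,372.00.
Net income = R$1,186,372.00 × (1 − 0.33) = R$794,869.24.
EPS = R$794,869.24 ÷ 2,731,000 = R$0.29.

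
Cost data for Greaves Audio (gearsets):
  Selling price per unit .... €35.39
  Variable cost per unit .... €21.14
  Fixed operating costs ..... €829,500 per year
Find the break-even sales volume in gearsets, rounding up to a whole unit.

58,211 gearsets

Unit CM = price − variable cost = €35.39 − €21.14 = €14.25.
Break-even volume = fixed costs ÷ CM per unit = €829,500 ÷ €14.25 = 58,210.53, so 58,211 gearsets.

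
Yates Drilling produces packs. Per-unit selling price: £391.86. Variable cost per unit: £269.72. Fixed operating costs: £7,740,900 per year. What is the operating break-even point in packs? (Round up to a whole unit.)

Contribution margin per unit = £391.86 − £269.72 = £122.14.
Break-even Q = £7,740,900 / £122.14 = 63,377.27 → 63,378 packs.

63,378 packs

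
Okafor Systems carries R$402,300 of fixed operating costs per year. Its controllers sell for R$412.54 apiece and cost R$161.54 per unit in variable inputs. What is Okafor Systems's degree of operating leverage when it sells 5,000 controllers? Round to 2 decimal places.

1.47

Total contribution margin = 5,000 × R$251.00 = R$1,255,000.00.
EBIT = R$1,255,000.00 − R$402,300 = R$852,700.00.
So DOL = total CM / EBIT = R$1,255,000.00 / R$852,700.00 = 1.4718.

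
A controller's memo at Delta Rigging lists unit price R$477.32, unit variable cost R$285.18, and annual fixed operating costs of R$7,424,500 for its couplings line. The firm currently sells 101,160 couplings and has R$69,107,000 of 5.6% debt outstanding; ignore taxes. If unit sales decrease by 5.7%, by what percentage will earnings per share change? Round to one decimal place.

Total contribution margin = 101,160 × R$192.14 = R$19,436,882.40.
EBIT = R$19,436,882.40 − R$7,424,500 = R$12,012,382.40.
Interest = R$3,869,992.00, so EBIT − I = R$8,142,390.40.
Degree of combined leverage = contribution ÷ (EBIT − I) = R$19,436,882.40 ÷ R$8,142,390.40 = 2.3871.
%ΔEPS = DCL × %ΔSales = 2.3871 × -5.7% = -13.6%.

-13.6%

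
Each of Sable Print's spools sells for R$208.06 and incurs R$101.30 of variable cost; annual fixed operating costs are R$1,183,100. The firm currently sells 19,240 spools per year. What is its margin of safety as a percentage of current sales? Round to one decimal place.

Each unit contributes R$208.06 − R$101.30 = R$106.76. Break-even units = R$1,183,100 ÷ R$106.76 = 11,081.87; break-even revenue = 11,081.87 × R$208.06 = R$2,305,693.01.
Actual sales revenue = 19,240 × R$208.06 = R$4,003,074.40.
Margin of safety = (R$4,003,074.40 − R$2,305,693.01) ÷ R$4,003,074.40 = 42.4%.

42.4%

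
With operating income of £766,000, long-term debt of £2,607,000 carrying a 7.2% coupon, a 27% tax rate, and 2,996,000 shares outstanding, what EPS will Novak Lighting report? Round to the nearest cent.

£0.14

Interest = £187,704.00, so EBT = £766,000 − £187,704.00 = £578,296.00.
Net income = £578,296.00 × (1 − 0.27) = £422,156.08.
EPS = £422,156.08 ÷ 2,996,000 = £0.14.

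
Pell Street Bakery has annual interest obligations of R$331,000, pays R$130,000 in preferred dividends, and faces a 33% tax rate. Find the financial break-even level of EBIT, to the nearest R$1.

R$525,030

Preferred dividends are paid after tax, so their pre-tax equivalent is R$130,000 ÷ (1 − 0.33) = R$194,029.85.
EPS = 0 when EBIT covers interest plus the pre-tax preferred burden: R$331,000 + R$194,029.85 = R$525,029.85.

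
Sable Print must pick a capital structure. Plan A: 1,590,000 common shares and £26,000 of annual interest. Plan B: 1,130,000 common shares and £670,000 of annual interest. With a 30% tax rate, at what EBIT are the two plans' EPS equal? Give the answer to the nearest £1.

Set EPS_A = EPS_B: (EBIT − £26,000)(1 − 0.30) ÷ 1,590,000 = (EBIT − £670,000)(1 − 0.30) ÷ 1,130,000.
Cancelling (1 − t) and cross-multiplying: 1,130,000·(EBIT − 26,000) = 1,590,000·(EBIT − 670,000).
Solving, EBIT = (670,000·1,590,000 − 26,000·1,130,000) / (1,590,000 − 1,130,000) = 1,035,920,000,000 / 460,000 = 2,252,000.00.

£2,252,000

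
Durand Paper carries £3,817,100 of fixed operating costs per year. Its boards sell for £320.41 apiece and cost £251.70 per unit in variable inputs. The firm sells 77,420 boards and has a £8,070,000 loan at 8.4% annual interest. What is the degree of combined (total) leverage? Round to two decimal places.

Contribution at this volume is 77,420 × £68.71 = £5,319,528.20.
EBIT = £5,319,528.20 − £3,817,100 = £1,502,428.20. Interest = £677,880.00, so EBIT − I = £824,548.20.
DCL = contribution ÷ (EBIT − I) = £5,319,528.20 ÷ £824,548.20 = 6.4514.

6.45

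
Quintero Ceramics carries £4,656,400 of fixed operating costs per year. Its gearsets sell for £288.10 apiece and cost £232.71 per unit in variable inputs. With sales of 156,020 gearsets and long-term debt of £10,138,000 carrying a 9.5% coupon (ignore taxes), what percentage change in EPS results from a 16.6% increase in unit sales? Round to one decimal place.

At 156,020 units, contribution = 156,020 × £55.39 = £8,641,947.80.
EBIT = £8,641,947.80 − £4,656,400 = £3,985,547.80.
Interest = £963,110.00, so EBIT − I = £3,022,437.80.
Degree of combined leverage = contribution ÷ (EBIT − I) = £8,641,947.80 ÷ £3,022,437.80 = 2.8593.
EPS therefore changes by 2.8593 × (+16.6%) = +47.5%.

+47.5%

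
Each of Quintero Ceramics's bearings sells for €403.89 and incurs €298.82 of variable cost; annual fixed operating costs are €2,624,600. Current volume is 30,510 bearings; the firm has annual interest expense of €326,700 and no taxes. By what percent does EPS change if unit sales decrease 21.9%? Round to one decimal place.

Total contribution margin = 30,510 × €105.07 = €3,205,685.70.
EBIT = €3,205,685.70 − €2,624,600 = €581,085.70.
After interest of €326,700.00, pre-tax earnings = €254,385.70.
DCL = total CM / (EBIT − I) = €3,205,685.70 / €254,385.70 = 12.6017.
%ΔEPS = DCL × %ΔSales = 12.6017 × -21.9% = -276.0%.

-276.0%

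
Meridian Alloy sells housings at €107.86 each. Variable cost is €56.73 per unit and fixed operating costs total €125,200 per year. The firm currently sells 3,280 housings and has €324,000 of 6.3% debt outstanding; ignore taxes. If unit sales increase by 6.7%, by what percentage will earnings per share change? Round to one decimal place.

Total contribution margin = 3,280 × €51.13 = €167,706.40.
EBIT = €167,706.40 − €125,200 = €42,506.40.
After interest of €20,412.00, pre-tax earnings = €22,094.40.
Degree of combined leverage = contribution ÷ (EBIT − I) = €167,706.40 ÷ €22,094.40 = 7.5904.
EPS therefore changes by 7.5904 × (+6.7%) = +50.9%.

+50.9%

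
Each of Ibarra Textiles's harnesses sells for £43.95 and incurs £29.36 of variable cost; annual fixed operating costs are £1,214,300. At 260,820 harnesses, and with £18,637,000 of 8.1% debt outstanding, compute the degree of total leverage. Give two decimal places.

3.52

Contribution at this volume is 260,820 × £14.59 = £3,805,363.80.
Subtracting fixed costs: EBIT = £3,805,363.80 − £1,214,300 = £2,591,063.80. Interest = £1,509,597.00.
DOL = £3,805,363.80 ÷ £2,591,063.80 = 1.4686; DFL = £2,591,063.80 ÷ £1,081,466.80 = 2.3959.
Combined leverage = 1.4686 × 2.3959 = 3.5186.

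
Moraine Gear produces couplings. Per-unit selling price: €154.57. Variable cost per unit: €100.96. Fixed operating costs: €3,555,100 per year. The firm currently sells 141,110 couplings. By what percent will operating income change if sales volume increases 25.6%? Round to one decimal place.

+48.3%

Contribution at this volume is 141,110 × €53.61 = €7,564,907.10.
EBIT = €7,564,907.10 − €3,555,100 = €4,009,807.10.
So DOL = total CM / EBIT = €7,564,907.10 / €4,009,807.10 = 1.8866.
%ΔEBIT = DOL × %ΔSales = 1.8866 × +25.6% = +48.3%.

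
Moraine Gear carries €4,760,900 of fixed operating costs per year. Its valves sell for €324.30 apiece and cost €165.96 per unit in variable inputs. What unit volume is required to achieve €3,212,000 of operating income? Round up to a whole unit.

50,354 valves

Unit CM = price − variable cost = €324.30 − €165.96 = €158.34.
Units = (FC + target) / CM = (€4,760,900 + €3,212,000) / €158.34 = 50,353.04, so 50,354 valves.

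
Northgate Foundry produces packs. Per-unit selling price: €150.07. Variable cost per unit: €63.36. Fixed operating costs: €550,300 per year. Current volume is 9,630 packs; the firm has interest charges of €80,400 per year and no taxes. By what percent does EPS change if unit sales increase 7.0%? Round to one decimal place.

Total contribution margin = 9,630 × €86.71 = €835,017.30.
EBIT = €835,017.30 − €550,300 = €284,717.30.
After interest of €80,400.00, pre-tax earnings = €204,317.30.
Degree of combined leverage = contribution ÷ (EBIT − I) = €835,017.30 ÷ €204,317.30 = 4.0869.
EPS therefore changes by 4.0869 × (+7.0%) = +28.6%.

+28.6%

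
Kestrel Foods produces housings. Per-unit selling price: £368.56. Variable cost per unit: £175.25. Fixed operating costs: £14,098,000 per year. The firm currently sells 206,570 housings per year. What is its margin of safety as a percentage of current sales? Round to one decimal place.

Each unit contributes £368.56 − £175.25 = £193.31. Break-even units = £14,098,000 ÷ £193.31 = 72,929.49; break-even revenue = 72,929.49 × £368.56 = £26,878,893.38.
Current sales = 206,570 × £368.56 = £76,133,439.20.
Margin of safety = (£76,133,439.20 − £26,878,893.38) ÷ £76,133,439.20 = 64.7%.

64.7%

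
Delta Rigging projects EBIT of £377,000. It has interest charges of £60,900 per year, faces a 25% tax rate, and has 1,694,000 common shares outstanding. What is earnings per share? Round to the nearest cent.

£0.14

Interest = £60,900.00, so EBT = £377,000 − £60,900.00 = £316,100.00.
Net income = £316,100.00 × (1 − 0.25) = £237,075.00.
EPS = £237,075.00 ÷ 1,694,000 = £0.14.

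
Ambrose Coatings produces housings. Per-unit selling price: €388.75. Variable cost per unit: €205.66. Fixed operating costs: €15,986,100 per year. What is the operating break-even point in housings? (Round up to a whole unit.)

Each unit contributes €388.75 − €205.66 = €183.09.
Break-even volume = fixed costs ÷ CM per unit = €15,986,100 ÷ €183.09 = 87,312.80, so 87,313 housings.

87,313 housings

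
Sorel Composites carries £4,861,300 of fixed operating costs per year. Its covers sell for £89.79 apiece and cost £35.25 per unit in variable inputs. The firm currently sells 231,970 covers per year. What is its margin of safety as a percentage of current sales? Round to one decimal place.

Each unit contributes £89.79 − £35.25 = £54.54. Break-even units = £4,861,300 ÷ £54.54 = 89,132.75; break-even revenue = 89,132.75 × £89.79 = £8,003,229.32.
Current sales = 231,970 × £89.79 = £20,828,586.30.
Margin of safety = (£20,828,586.30 − £8,003,229.32) ÷ £20,828,586.30 = 61.6%.

61.6%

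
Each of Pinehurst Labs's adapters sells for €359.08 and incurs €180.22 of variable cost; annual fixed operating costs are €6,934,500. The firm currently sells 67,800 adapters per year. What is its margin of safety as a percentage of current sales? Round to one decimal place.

42.8%

Unit CM = price − variable cost = €359.08 − €180.22 = €178.86. Break-even units = €6,934,500 ÷ €178.86 = 38,770.55; break-even revenue = 38,770.55 × €359.08 = €13,921,727.94.
Actual sales revenue = 67,800 × €359.08 = €24,345,624.00.
Margin of safety = (€24,345,624.00 − €13,921,727.94) ÷ €24,345,624.00 = 42.8%.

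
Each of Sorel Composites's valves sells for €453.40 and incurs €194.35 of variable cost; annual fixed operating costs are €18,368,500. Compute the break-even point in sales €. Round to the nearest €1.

Contribution margin per unit = €453.40 − €194.35 = €259.05, a CM ratio of €259.05 ÷ €453.40 = 0.5713.
Break-even sales = FC ÷ CM ratio = €18,368,500 × €453.40 / €259.05 = €32,149,307.

€32,149,307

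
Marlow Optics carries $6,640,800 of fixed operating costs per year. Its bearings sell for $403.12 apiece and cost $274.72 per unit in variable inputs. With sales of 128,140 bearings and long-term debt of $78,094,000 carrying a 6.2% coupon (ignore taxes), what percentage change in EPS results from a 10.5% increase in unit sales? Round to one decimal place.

Contribution at this volume is 128,140 × $128.40 = $16,453,176.00.
Operating income = contribution − fixed costs = $16,453,176.00 − $6,640,800 = $9,812,376.00.
After interest of $4,841,828.00, pre-tax earnings = $4,970,548.00.
Degree of combined leverage = contribution ÷ (EBIT − I) = $16,453,176.00 ÷ $4,970,548.00 = 3.3101.
%ΔEPS = DCL × %ΔSales = 3.3101 × +10.5% = +34.8%.

+34.8%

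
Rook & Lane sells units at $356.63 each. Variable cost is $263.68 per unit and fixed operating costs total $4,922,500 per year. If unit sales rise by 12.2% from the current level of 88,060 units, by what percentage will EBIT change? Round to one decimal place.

+30.6%

Contribution at this volume is 88,060 × $92.95 = $8,185,177.00.
Subtracting fixed costs: EBIT = $8,185,177.00 − $4,922,500 = $3,262,677.00.
DOL = contribution ÷ EBIT = $8,185,177.00 ÷ $3,262,677.00 = 2.5087.
So EBIT moves 2.5087 × (+12.2%) = +30.6%.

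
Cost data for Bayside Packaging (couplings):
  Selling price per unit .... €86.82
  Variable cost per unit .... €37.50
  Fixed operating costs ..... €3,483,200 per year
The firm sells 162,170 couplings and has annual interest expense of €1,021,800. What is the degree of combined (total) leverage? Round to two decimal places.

At 162,170 units, contribution = 162,170 × €49.32 = €7,998,224.40.
EBIT = €7,998,224.40 − €3,483,200 = €4,515,024.40. Interest = €1,021,800.00, so EBIT − I = €3,493,224.40.
Degree of total leverage = total CM / (EBIT − interest) = €7,998,224.40 / €3,493,224.40 = 2.2896.

2.29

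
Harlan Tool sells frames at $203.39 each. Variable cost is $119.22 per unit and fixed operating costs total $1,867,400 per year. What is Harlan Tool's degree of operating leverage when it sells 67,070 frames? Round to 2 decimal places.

1.49

Contribution at this volume is 67,070 × $84.17 = $5,645,281.90.
EBIT = $5,645,281.90 − $1,867,400 = $3,777,881.90.
DOL = contribution ÷ EBIT = $5,645,281.90 ÷ $3,777,881.90 = 1.4943.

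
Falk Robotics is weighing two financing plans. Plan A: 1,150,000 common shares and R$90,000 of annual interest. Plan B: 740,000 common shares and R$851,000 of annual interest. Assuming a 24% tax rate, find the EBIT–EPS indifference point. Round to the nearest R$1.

Set EPS_A = EPS_B: (EBIT − R$90,000)(1 − 0.24) ÷ 1,150,000 = (EBIT − R$851,000)(1 − 0.24) ÷ 740,000.
Cancelling (1 − t) and cross-multiplying: 740,000·(EBIT − 90,000) = 1,150,000·(EBIT − 851,000).
Solving, EBIT = (851,000·1,150,000 − 90,000·740,000) / (1,150,000 − 740,000) = 912,050,000,000 / 410,000 = 2,224,512.20.

R$2,224,512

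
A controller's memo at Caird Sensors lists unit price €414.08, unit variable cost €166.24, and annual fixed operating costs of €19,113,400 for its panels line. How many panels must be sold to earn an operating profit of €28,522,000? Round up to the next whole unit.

192,203 panels

Unit CM = price − variable cost = €414.08 − €166.24 = €247.84.
Required volume = (fixed costs + target profit) ÷ CM = (€19,113,400 + €28,522,000) ÷ €247.84 = 192,202.23, so 192,203 panels.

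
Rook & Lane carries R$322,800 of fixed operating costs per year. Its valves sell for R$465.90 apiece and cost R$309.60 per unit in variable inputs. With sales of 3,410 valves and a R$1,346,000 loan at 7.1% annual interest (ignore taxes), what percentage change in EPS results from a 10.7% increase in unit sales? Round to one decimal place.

Total contribution margin = 3,410 × R$156.30 = R$532,983.00.
Subtracting fixed costs: EBIT = R$532,983.00 − R$322,800 = R$210,183.00.
Interest = R$95,566.00, so EBIT − I = R$114,617.00.
DCL = total CM / (EBIT − I) = R$532,983.00 / R$114,617.00 = 4.6501.
%ΔEPS = DCL × %ΔSales = 4.6501 × +10.7% = +49.8%.

+49.8%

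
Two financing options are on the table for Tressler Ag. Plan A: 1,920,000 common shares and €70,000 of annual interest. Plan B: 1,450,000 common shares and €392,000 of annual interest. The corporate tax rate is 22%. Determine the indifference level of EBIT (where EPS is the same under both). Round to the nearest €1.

Set EPS_A = EPS_B: (EBIT − €70,000)(1 − 0.22) ÷ 1,920,000 = (EBIT − €392,000)(1 − 0.22) ÷ 1,450,000.
The (1 − t) factor cancels: (EBIT − 70,000) × 1,450,000 = (EBIT − 392,000) × 1,920,000.
EBIT × (1,920,000 − 1,450,000) = 392,000 × 1,920,000 − 70,000 × 1,450,000 = 651,140,000,000, so EBIT = 651,140,000,000 ÷ 470,000 = 1,385,404.26.

€1,385,404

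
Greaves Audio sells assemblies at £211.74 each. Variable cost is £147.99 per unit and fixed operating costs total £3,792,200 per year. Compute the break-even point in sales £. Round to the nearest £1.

CM per unit = £211.74 − £147.99 = £63.75; CM ratio = £63.75 / £211.74 = 0.3011.
Break-even sales = FC ÷ CM ratio = £3,792,200 × £211.74 / £63.75 = £12,595,458.

£12,595,458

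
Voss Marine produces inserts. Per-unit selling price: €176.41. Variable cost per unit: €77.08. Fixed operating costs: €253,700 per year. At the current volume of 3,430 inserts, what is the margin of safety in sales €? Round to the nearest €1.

Contribution margin per unit = €176.41 − €77.08 = €99.33. Break-even units = €253,700 ÷ €99.33 = 2,554.11; break-even revenue = 2,554.11 × €176.41 = €450,571.00.
Current sales = 3,430 × €176.41 = €605,086.30.
Margin of safety = €605,086.30 − €450,571.00 = €154,515.

€154,515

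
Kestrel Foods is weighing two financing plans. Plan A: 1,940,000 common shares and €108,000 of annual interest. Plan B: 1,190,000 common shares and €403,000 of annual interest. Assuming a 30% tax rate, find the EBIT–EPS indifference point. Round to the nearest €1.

€871,067

At indifference, (EBIT − 108,000)(1 − t)/1,940,000 = (EBIT − 403,000)(1 − t)/1,190,000.
Cancelling (1 − t) and cross-multiplying: 1,190,000·(EBIT − 108,000) = 1,940,000·(EBIT − 403,000).
Solving, EBIT = (403,000·1,940,000 − 108,000·1,190,000) / (1,940,000 − 1,190,000) = 653,300,000,000 / 750,000 = 871,066.67.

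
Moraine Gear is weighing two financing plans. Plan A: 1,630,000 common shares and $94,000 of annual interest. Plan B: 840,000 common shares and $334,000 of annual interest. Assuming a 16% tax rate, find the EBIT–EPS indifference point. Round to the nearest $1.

At indifference, (EBIT − 94,000)(1 − t)/1,630,000 = (EBIT − 334,000)(1 − t)/840,000.
Cancelling (1 − t) and cross-multiplying: 840,000·(EBIT − 94,000) = 1,630,000·(EBIT − 334,000).
Solving, EBIT = (334,000·1,630,000 − 94,000·840,000) / (1,630,000 − 840,000) = 465,460,000,000 / 790,000 = 589,189.87.

$589,190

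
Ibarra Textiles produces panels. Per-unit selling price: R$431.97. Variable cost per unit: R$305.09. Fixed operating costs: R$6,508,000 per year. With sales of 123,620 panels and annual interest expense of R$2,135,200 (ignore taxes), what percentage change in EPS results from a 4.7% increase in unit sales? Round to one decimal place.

Total contribution margin = 123,620 × R$126.88 = R$15,684,905.60.
Subtracting fixed costs: EBIT = R$15,684,905.60 − R$6,508,000 = R$9,176,905.60.
Interest = R$2,135,200.00, so EBIT − I = R$7,041,705.60.
Degree of combined leverage = contribution ÷ (EBIT − I) = R$15,684,905.60 ÷ R$7,041,705.60 = 2.2274.
EPS therefore changes by 2.2274 × (+4.7%) = +10.5%.

+10.5%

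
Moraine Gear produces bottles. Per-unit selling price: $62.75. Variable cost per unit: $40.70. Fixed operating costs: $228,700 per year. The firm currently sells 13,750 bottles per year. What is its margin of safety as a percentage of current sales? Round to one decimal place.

Each unit contributes $62.75 − $40.70 = $22.05. Break-even units = $228,700 ÷ $22.05 = 10,371.88; break-even revenue = 10,371.88 × $62.75 = $650,835.60.
Actual sales revenue = 13,750 × $62.75 = $862,812.50.
Margin of safety = ($862,812.50 − $650,835.60) ÷ $862,812.50 = 24.6%.

24.6%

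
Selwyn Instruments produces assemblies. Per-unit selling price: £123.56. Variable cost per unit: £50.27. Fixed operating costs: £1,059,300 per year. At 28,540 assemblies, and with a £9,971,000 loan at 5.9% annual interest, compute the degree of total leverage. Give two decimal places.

4.71

Total contribution margin = 28,540 × £73.29 = £2,091,696.60.
Subtracting fixed costs: EBIT = £2,091,696.60 − £1,059,300 = £1,032,396.60. Interest = £588,289.00.
DOL = £2,091,696.60 ÷ £1,032,396.60 = 2.0261; DFL = £1,032,396.60 ÷ £444,107.60 = 2.3247.
DCL = DOL × DFL = 2.0261 × 2.3247 = 4.7101.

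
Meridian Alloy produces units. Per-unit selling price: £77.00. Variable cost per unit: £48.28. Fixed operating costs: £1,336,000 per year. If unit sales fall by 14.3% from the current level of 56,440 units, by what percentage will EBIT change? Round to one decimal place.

-81.3%

At 56,440 units, contribution = 56,440 × £28.72 = £1,620,956.80.
Operating income = contribution − fixed costs = £1,620,956.80 − £1,336,000 = £284,956.80.
So DOL = total CM / EBIT = £1,620,956.80 / £284,956.80 = 5.6884.
So EBIT moves 5.6884 × (-14.3%) = -81.3%.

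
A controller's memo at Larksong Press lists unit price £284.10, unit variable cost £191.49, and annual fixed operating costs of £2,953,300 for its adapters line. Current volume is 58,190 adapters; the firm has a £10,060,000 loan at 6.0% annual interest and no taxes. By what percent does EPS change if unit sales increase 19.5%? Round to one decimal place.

Total contribution margin = 58,190 × £92.61 = £5,388,975.90.
EBIT = £5,388,975.90 − £2,953,300 = £2,435,675.90.
Interest = £603,600.00, so EBIT − I = £1,832,075.90.
Degree of combined leverage = contribution ÷ (EBIT − I) = £5,388,975.90 ÷ £1,832,075.90 = 2.9415.
%ΔEPS = DCL × %ΔSales = 2.9415 × +19.5% = +57.4%.

+57.4%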